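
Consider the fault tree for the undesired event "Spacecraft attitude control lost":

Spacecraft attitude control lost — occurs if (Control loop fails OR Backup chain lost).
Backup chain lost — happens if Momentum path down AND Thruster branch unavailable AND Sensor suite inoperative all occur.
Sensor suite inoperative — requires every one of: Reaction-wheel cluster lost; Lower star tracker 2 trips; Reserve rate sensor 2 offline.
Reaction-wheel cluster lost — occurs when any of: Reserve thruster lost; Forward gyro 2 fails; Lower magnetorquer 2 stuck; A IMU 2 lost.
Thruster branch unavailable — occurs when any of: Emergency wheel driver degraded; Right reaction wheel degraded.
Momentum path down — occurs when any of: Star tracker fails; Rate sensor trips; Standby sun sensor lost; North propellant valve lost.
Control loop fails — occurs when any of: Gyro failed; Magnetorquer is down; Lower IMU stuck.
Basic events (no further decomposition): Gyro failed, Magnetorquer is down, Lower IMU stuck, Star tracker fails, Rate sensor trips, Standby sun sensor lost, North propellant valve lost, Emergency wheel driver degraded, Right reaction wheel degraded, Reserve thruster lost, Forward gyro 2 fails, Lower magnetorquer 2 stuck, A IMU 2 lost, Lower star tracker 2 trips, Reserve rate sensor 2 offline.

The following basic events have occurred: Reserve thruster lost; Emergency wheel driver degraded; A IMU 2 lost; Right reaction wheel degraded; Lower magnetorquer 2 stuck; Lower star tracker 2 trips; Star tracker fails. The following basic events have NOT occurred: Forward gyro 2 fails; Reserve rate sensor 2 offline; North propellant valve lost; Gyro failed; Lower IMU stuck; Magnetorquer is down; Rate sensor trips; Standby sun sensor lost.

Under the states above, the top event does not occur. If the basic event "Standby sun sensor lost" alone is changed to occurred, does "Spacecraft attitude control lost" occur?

No

Counterfactual: set "Standby sun sensor lost" to occurred.
Control loop fails [OR]: Gyro failed=not, Magnetorquer is down=not, Lower IMU stuck=not → no input occurs → does not occur.
Momentum path down [OR]: Star tracker fails=occurs, Rate sensor trips=not, Standby sun sensor lost=occurs, North propellant valve lost=not → at least one input occurs → occurs.
Thruster branch unavailable [OR]: Emergency wheel driver degraded=occurs, Right reaction wheel degraded=occurs → at least one input occurs → occurs.
Reaction-wheel cluster lost [OR]: Reserve thruster lost=occurs, Forward gyro 2 fails=not, Lower magnetorquer 2 stuck=occurs, A IMU 2 lost=occurs → at least one input occurs → occurs.
Sensor suite inoperative [AND]: Reaction-wheel cluster lost=occurs, Lower star tracker 2 trips=occurs, Reserve rate sensor 2 offline=not → not all inputs occur → does not occur.
Backup chain lost [AND]: Momentum path down=occurs, Thruster branch unavailable=occurs, Sensor suite inoperative=not → not all inputs occur → does not occur.
Spacecraft attitude control lost [OR]: Control loop fails=not, Backup chain lost=not → no input occurs → does not occur.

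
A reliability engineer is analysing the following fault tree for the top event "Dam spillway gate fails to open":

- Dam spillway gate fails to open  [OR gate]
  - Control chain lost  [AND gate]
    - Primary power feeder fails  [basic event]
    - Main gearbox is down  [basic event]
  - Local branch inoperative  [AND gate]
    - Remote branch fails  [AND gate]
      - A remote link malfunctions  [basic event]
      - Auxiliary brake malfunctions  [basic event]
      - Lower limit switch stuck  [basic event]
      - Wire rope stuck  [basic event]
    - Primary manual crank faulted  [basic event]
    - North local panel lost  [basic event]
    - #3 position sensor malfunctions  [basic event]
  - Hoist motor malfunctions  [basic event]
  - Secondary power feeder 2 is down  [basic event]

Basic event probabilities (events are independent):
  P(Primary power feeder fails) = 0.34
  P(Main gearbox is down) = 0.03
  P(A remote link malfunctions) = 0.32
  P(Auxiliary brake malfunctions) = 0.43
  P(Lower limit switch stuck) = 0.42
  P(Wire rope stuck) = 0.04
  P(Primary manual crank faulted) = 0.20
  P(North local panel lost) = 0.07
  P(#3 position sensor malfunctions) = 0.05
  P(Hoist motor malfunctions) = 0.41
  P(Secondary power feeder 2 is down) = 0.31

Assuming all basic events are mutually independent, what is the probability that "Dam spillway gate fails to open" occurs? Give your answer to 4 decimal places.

0.5971

P(Control chain lost) [AND] = 0.34 × 0.03 = 0.010200
P(Remote branch fails) [AND] = 0.32 × 0.43 × 0.42 × 0.04 = 0.002312
P(Local branch inoperative) [AND] = 0.002312 × 0.20 × 0.07 × 0.05 = 0.000002
P(Dam spillway gate fails to open) [OR] = 1 − (1−0.010200) × (1−0.000002) × (1−0.41) × (1−0.31) = 0.597053
Rounded to 4 decimal places: P(Dam spillway gate fails to open) ≈ 0.5971.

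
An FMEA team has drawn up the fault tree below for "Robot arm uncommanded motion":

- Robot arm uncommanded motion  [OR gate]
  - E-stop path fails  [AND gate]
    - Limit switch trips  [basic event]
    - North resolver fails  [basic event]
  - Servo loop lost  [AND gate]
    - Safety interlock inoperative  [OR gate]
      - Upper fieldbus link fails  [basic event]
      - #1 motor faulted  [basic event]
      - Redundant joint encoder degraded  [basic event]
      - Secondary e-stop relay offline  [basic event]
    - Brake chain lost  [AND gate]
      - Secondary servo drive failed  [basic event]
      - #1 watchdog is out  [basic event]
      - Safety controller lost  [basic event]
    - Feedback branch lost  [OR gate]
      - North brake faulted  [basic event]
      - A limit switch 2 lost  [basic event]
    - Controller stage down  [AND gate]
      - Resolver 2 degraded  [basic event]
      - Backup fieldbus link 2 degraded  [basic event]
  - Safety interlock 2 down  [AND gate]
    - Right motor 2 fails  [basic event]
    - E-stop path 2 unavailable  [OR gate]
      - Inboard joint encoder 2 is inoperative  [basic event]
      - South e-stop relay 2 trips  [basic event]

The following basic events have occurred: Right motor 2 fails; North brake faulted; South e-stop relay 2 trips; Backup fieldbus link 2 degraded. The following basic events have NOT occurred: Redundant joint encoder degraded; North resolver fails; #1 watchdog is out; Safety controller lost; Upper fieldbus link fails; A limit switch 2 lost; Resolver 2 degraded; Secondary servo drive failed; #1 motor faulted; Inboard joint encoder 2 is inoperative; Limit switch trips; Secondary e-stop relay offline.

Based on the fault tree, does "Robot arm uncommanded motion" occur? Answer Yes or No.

Yes

E-stop path fails [AND]: Limit switch trips=not, North resolver fails=not → not all inputs occur → does not occur.
Safety interlock inoperative [OR]: Upper fieldbus link fails=not, #1 motor faulted=not, Redundant joint encoder degraded=not, Secondary e-stop relay offline=not → no input occurs → does not occur.
Brake chain lost [AND]: Secondary servo drive failed=not, #1 watchdog is out=not, Safety controller lost=not → not all inputs occur → does not occur.
Feedback branch lost [OR]: North brake faulted=occurs, A limit switch 2 lost=not → at least one input occurs → occurs.
Controller stage down [AND]: Resolver 2 degraded=not, Backup fieldbus link 2 degraded=occurs → not all inputs occur → does not occur.
Servo loop lost [AND]: Safety interlock inoperative=not, Brake chain lost=not, Feedback branch lost=occurs, Controller stage down=not → not all inputs occur → does not occur.
E-stop path 2 unavailable [OR]: Inboard joint encoder 2 is inoperative=not, South e-stop relay 2 trips=occurs → at least one input occurs → occurs.
Safety interlock 2 down [AND]: Right motor 2 fails=occurs, E-stop path 2 unavailable=occurs → all inputs occur → occurs.
Robot arm uncommanded motion [OR]: E-stop path fails=not, Servo loop lost=not, Safety interlock 2 down=occurs → at least one input occurs → occurs.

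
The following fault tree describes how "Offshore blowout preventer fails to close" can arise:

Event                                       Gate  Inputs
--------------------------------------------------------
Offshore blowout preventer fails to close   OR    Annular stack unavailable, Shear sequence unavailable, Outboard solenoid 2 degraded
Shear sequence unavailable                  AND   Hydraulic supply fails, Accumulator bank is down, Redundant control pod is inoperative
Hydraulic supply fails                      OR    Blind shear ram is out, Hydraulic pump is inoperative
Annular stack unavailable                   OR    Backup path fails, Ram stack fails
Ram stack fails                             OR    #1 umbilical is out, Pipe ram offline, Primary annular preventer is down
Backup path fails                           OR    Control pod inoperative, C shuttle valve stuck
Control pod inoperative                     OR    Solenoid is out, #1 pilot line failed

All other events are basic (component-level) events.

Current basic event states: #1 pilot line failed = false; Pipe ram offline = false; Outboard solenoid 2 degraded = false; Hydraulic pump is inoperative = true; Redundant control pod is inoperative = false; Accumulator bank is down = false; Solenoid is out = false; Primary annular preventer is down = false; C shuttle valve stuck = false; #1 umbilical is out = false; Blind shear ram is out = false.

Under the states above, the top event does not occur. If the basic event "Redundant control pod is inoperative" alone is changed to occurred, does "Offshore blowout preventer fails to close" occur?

Counterfactual: set "Redundant control pod is inoperative" to occurred.
Control pod inoperative [OR]: Solenoid is out=not, #1 pilot line failed=not → no input occurs → does not occur.
Backup path fails [OR]: Control pod inoperative=not, C shuttle valve stuck=not → no input occurs → does not occur.
Ram stack fails [OR]: #1 umbilical is out=not, Pipe ram offline=not, Primary annular preventer is down=not → no input occurs → does not occur.
Annular stack unavailable [OR]: Backup path fails=not, Ram stack fails=not → no input occurs → does not occur.
Hydraulic supply fails [OR]: Blind shear ram is out=not, Hydraulic pump is inoperative=occurs → at least one input occurs → occurs.
Shear sequence unavailable [AND]: Hydraulic supply fails=occurs, Accumulator bank is down=not, Redundant control pod is inoperative=occurs → not all inputs occur → does not occur.
Offshore blowout preventer fails to close [OR]: Annular stack unavailable=not, Shear sequence unavailable=not, Outboard solenoid 2 degraded=not → no input occurs → does not occur.

No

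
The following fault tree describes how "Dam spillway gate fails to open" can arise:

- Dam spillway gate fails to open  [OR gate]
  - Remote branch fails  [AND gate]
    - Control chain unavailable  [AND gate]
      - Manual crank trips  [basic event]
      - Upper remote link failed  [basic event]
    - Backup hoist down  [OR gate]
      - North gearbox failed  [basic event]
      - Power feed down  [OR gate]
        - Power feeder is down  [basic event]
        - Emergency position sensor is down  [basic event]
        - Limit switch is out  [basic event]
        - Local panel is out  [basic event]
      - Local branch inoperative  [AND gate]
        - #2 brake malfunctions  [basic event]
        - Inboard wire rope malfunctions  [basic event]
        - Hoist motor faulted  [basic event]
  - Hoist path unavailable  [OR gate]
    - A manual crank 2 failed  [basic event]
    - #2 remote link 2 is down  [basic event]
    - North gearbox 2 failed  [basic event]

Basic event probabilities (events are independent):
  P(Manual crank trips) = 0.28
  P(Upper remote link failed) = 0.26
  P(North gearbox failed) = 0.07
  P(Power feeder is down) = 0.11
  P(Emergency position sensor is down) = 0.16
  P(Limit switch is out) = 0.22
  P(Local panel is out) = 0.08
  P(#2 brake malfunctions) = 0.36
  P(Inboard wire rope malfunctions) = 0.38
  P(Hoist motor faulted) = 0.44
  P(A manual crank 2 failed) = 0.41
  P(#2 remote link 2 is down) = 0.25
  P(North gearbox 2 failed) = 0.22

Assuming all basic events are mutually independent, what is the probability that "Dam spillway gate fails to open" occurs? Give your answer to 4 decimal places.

P(Control chain unavailable) [AND] = 0.28 × 0.26 = 0.072800
P(Power feed down) [OR] = 1 − (1−0.11) × (1−0.16) × (1−0.22) × (1−0.08) = 0.463522
P(Local branch inoperative) [AND] = 0.36 × 0.38 × 0.44 = 0.060192
P(Backup hoist down) [OR] = 1 − (1−0.07) × (1−0.463522) × (1−0.060192) = 0.531107
P(Remote branch fails) [AND] = 0.072800 × 0.531107 = 0.038665
P(Hoist path unavailable) [OR] = 1 − (1−0.41) × (1−0.25) × (1−0.22) = 0.654850
P(Dam spillway gate fails to open) [OR] = 1 − (1−0.038665) × (1−0.654850) = 0.668195
Rounded to 4 decimal places: P(Dam spillway gate fails to open) ≈ 0.6682.

0.6682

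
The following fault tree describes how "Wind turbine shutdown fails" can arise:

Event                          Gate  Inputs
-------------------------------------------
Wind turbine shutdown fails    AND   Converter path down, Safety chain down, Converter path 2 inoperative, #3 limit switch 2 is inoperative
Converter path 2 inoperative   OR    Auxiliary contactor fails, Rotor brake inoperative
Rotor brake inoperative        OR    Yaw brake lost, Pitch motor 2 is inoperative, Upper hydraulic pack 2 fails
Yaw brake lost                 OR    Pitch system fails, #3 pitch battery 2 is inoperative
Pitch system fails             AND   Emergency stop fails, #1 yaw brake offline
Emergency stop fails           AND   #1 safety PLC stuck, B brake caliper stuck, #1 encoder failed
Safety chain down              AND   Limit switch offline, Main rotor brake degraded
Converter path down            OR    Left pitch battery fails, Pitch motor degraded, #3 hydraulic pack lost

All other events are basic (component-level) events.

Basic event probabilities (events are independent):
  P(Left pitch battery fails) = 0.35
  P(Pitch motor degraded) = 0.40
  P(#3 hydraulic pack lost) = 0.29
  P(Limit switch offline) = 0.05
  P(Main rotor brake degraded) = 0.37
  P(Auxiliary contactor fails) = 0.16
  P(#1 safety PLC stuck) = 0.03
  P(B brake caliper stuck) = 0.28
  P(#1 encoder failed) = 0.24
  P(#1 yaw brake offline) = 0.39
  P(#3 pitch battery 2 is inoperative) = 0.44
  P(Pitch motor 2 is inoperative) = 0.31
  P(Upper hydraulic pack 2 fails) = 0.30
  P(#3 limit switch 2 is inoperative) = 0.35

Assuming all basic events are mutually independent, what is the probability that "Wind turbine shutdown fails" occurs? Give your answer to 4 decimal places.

P(Converter path down) [OR] = 1 − (1−0.35) × (1−0.40) × (1−0.29) = 0.723100
P(Safety chain down) [AND] = 0.05 × 0.37 = 0.018500
P(Emergency stop fails) [AND] = 0.03 × 0.28 × 0.24 = 0.002016
P(Pitch system fails) [AND] = 0.002016 × 0.39 = 0.000786
P(Yaw brake lost) [OR] = 1 − (1−0.000786) × (1−0.44) = 0.440440
P(Rotor brake inoperative) [OR] = 1 − (1−0.440440) × (1−0.31) × (1−0.30) = 0.729733
P(Converter path 2 inoperative) [OR] = 1 − (1−0.16) × (1−0.729733) = 0.772976
P(Wind turbine shutdown fails) [AND] = 0.723100 × 0.018500 × 0.772976 × 0.35 = 0.003619
Rounded to 4 decimal places: P(Wind turbine shutdown fails) ≈ 0.0036.

0.0036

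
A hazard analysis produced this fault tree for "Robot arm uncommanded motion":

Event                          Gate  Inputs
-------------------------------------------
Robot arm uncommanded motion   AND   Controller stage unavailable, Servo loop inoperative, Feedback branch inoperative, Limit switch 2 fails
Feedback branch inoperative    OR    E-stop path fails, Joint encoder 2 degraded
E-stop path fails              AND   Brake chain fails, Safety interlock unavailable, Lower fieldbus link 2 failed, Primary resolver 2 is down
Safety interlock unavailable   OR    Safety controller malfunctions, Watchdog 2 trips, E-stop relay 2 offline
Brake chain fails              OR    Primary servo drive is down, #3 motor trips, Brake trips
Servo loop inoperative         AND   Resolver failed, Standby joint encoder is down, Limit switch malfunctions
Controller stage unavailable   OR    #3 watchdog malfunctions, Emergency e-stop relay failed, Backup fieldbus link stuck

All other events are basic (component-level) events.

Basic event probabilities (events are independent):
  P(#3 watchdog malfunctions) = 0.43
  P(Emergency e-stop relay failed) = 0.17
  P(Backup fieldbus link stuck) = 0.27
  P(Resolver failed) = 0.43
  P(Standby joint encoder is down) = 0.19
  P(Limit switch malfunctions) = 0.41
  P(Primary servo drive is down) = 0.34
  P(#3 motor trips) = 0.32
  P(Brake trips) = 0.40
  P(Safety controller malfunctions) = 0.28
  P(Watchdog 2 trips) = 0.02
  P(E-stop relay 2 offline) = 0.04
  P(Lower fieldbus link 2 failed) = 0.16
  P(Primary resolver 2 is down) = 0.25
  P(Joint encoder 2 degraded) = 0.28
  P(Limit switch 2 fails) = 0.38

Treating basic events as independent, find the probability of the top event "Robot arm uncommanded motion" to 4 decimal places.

0.0024

P(Controller stage unavailable) [OR] = 1 − (1−0.43) × (1−0.17) × (1−0.27) = 0.654637
P(Servo loop inoperative) [AND] = 0.43 × 0.19 × 0.41 = 0.033497
P(Brake chain fails) [OR] = 1 − (1−0.34) × (1−0.32) × (1−0.40) = 0.730720
P(Safety interlock unavailable) [OR] = 1 − (1−0.28) × (1−0.02) × (1−0.04) = 0.322624
P(E-stop path fails) [AND] = 0.730720 × 0.322624 × 0.16 × 0.25 = 0.009430
P(Feedback branch inoperative) [OR] = 1 − (1−0.009430) × (1−0.28) = 0.286790
P(Robot arm uncommanded motion) [AND] = 0.654637 × 0.033497 × 0.286790 × 0.38 = 0.002390
Rounded to 4 decimal places: P(Robot arm uncommanded motion) ≈ 0.0024.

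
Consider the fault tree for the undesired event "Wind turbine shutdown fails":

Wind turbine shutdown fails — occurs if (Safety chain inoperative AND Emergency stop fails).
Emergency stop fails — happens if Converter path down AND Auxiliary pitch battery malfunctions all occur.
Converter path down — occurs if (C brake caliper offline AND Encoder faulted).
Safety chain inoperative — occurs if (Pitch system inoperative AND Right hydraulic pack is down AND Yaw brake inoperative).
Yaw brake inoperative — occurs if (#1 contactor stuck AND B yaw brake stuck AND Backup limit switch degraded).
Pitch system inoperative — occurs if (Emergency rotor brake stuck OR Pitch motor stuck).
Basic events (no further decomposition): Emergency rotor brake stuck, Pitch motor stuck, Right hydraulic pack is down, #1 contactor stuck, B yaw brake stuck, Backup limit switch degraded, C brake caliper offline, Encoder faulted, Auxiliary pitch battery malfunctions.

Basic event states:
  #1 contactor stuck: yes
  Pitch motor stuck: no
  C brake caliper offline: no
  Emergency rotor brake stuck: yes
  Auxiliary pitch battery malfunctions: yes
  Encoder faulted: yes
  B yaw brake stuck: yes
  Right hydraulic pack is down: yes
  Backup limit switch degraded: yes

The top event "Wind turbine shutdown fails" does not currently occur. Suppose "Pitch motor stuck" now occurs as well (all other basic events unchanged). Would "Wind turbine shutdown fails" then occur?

No

Counterfactual: set "Pitch motor stuck" to occurred.
Pitch system inoperative [OR]: Emergency rotor brake stuck=occurs, Pitch motor stuck=occurs → at least one input occurs → occurs.
Yaw brake inoperative [AND]: #1 contactor stuck=occurs, B yaw brake stuck=occurs, Backup limit switch degraded=occurs → all inputs occur → occurs.
Safety chain inoperative [AND]: Pitch system inoperative=occurs, Right hydraulic pack is down=occurs, Yaw brake inoperative=occurs → all inputs occur → occurs.
Converter path down [AND]: C brake caliper offline=not, Encoder faulted=occurs → not all inputs occur → does not occur.
Emergency stop fails [AND]: Converter path down=not, Auxiliary pitch battery malfunctions=occurs → not all inputs occur → does not occur.
Wind turbine shutdown fails [AND]: Safety chain inoperative=occurs, Emergency stop fails=not → not all inputs occur → does not occur.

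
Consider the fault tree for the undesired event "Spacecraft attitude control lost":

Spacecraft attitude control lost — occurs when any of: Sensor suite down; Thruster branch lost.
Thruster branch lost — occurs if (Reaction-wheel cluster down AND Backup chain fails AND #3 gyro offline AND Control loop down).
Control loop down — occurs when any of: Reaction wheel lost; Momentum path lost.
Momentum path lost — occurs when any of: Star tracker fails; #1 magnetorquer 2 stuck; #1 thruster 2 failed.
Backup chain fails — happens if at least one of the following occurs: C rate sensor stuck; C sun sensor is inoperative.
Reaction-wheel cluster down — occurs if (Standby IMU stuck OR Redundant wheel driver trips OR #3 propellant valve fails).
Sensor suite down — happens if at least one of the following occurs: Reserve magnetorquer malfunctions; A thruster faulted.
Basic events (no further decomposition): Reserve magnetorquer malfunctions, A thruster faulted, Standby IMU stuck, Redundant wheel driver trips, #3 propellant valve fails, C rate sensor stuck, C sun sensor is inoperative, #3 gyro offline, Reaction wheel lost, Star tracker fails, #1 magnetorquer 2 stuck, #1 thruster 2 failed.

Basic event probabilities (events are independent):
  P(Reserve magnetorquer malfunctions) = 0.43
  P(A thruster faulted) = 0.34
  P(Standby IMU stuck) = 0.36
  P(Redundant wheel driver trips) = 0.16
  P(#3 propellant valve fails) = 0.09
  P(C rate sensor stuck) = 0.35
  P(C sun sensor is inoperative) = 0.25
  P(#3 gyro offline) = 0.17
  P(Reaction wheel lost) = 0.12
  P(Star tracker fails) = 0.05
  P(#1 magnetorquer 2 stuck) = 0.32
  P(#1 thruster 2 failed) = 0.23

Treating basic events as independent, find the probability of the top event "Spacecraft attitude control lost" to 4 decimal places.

P(Sensor suite down) [OR] = 1 − (1−0.43) × (1−0.34) = 0.623800
P(Reaction-wheel cluster down) [OR] = 1 − (1−0.36) × (1−0.16) × (1−0.09) = 0.510784
P(Backup chain fails) [OR] = 1 − (1−0.35) × (1−0.25) = 0.512500
P(Momentum path lost) [OR] = 1 − (1−0.05) × (1−0.32) × (1−0.23) = 0.502580
P(Control loop down) [OR] = 1 − (1−0.12) × (1−0.502580) = 0.562270
P(Thruster branch lost) [AND] = 0.510784 × 0.512500 × 0.17 × 0.562270 = 0.025022
P(Spacecraft attitude control lost) [OR] = 1 − (1−0.623800) × (1−0.025022) = 0.633213
Rounded to 4 decimal places: P(Spacecraft attitude control lost) ≈ 0.6332.

0.6332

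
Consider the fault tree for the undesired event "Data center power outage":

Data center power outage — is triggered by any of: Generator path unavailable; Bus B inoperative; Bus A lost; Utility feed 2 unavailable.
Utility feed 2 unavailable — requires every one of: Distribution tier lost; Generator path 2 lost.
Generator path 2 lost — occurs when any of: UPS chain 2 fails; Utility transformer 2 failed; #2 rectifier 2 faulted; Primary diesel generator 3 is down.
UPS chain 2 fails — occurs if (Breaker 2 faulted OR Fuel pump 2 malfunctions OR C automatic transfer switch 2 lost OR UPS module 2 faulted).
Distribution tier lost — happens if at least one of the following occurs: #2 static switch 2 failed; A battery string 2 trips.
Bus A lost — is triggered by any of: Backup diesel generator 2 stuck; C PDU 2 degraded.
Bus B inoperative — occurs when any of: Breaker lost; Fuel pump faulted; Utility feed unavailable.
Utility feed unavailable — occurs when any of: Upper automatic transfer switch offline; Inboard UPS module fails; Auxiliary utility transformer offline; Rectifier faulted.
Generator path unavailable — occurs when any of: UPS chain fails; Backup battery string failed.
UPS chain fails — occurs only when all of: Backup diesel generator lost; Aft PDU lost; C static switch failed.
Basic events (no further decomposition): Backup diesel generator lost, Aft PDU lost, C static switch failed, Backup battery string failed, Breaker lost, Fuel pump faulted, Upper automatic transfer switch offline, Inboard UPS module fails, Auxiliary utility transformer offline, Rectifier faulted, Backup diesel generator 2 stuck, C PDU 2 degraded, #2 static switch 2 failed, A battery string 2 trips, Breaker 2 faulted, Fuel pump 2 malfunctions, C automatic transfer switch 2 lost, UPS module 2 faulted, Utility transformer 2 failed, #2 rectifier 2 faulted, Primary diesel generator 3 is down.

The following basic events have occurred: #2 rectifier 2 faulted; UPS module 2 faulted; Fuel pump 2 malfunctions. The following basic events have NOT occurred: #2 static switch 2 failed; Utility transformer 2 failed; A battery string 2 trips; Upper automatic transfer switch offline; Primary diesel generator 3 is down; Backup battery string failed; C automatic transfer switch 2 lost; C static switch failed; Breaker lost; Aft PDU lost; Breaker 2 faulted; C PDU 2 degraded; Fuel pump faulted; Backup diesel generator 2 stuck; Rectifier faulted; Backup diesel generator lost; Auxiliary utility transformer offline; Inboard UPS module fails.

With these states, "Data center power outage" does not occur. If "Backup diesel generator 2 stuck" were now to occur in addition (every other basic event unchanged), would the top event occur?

Counterfactual: set "Backup diesel generator 2 stuck" to occurred.
UPS chain fails [AND]: Backup diesel generator lost=not, Aft PDU lost=not, C static switch failed=not → not all inputs occur → does not occur.
Generator path unavailable [OR]: UPS chain fails=not, Backup battery string failed=not → no input occurs → does not occur.
Utility feed unavailable [OR]: Upper automatic transfer switch offline=not, Inboard UPS module fails=not, Auxiliary utility transformer offline=not, Rectifier faulted=not → no input occurs → does not occur.
Bus B inoperative [OR]: Breaker lost=not, Fuel pump faulted=not, Utility feed unavailable=not → no input occurs → does not occur.
Bus A lost [OR]: Backup diesel generator 2 stuck=occurs, C PDU 2 degraded=not → at least one input occurs → occurs.
Distribution tier lost [OR]: #2 static switch 2 failed=not, A battery string 2 trips=not → no input occurs → does not occur.
UPS chain 2 fails [OR]: Breaker 2 faulted=not, Fuel pump 2 malfunctions=occurs, C automatic transfer switch 2 lost=not, UPS module 2 faulted=occurs → at least one input occurs → occurs.
Generator path 2 lost [OR]: UPS chain 2 fails=occurs, Utility transformer 2 failed=not, #2 rectifier 2 faulted=occurs, Primary diesel generator 3 is down=not → at least one input occurs → occurs.
Utility feed 2 unavailable [AND]: Distribution tier lost=not, Generator path 2 lost=occurs → not all inputs occur → does not occur.
Data center power outage [OR]: Generator path unavailable=not, Bus B inoperative=not, Bus A lost=occurs, Utility feed 2 unavailable=not → at least one input occurs → occurs.

Yes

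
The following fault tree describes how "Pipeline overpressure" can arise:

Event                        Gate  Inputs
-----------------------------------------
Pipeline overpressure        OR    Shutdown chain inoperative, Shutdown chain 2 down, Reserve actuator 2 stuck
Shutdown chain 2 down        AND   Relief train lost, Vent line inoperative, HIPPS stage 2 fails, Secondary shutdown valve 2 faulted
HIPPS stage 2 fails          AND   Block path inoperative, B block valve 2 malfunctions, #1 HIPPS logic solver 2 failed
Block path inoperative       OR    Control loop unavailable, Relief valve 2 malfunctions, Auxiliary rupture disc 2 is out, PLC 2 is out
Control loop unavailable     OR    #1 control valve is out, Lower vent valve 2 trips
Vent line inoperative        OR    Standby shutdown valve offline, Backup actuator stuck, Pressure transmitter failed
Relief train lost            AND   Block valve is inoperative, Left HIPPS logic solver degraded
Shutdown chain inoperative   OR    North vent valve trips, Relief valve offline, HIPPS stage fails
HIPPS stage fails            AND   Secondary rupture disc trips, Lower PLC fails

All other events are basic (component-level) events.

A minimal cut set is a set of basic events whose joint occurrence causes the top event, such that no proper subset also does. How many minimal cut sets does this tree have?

HIPPS stage fails [AND]: one cut set from each child combined → 1 × 1 = 1 cut set(s).
Shutdown chain inoperative [OR]: union of children's cut sets → 3 cut set(s).
Relief train lost [AND]: one cut set from each child combined → 1 × 1 = 1 cut set(s).
Vent line inoperative [OR]: union of children's cut sets → 3 cut set(s).
Control loop unavailable [OR]: union of children's cut sets → 2 cut set(s).
Block path inoperative [OR]: union of children's cut sets → 5 cut set(s).
HIPPS stage 2 fails [AND]: one cut set from each child combined → 5 × 1 × 1 = 5 cut set(s).
Shutdown chain 2 down [AND]: one cut set from each child combined → 1 × 3 × 5 × 1 = 15 cut set(s).
Pipeline overpressure [OR]: union of children's cut sets → 19 cut set(s).

19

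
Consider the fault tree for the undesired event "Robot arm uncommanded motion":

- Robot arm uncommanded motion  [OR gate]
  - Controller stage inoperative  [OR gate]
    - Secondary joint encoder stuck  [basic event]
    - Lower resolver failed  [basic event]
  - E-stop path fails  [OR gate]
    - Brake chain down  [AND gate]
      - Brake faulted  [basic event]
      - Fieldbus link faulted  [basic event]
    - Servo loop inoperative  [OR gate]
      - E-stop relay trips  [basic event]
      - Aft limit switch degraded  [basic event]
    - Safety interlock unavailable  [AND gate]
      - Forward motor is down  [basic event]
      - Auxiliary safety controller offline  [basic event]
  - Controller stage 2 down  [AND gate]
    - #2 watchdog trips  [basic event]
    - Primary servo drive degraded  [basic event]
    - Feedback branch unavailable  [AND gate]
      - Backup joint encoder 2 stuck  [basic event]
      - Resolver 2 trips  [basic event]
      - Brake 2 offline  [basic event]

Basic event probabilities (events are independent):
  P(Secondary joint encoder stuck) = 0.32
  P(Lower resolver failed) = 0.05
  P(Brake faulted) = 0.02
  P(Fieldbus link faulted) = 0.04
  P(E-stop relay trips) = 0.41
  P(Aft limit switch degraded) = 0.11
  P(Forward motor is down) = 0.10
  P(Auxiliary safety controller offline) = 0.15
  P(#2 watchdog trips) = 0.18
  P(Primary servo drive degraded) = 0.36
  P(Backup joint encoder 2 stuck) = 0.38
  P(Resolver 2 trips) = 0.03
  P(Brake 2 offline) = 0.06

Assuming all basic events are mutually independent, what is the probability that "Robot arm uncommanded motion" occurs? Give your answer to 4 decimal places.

0.6662

P(Controller stage inoperative) [OR] = 1 − (1−0.32) × (1−0.05) = 0.354000
P(Brake chain down) [AND] = 0.02 × 0.04 = 0.000800
P(Servo loop inoperative) [OR] = 1 − (1−0.41) × (1−0.11) = 0.474900
P(Safety interlock unavailable) [AND] = 0.10 × 0.15 = 0.015000
P(E-stop path fails) [OR] = 1 − (1−0.000800) × (1−0.474900) × (1−0.015000) = 0.483190
P(Feedback branch unavailable) [AND] = 0.38 × 0.03 × 0.06 = 0.000684
P(Controller stage 2 down) [AND] = 0.18 × 0.36 × 0.000684 = 0.000044
P(Robot arm uncommanded motion) [OR] = 1 − (1−0.354000) × (1−0.483190) × (1−0.000044) = 0.666155
Rounded to 4 decimal places: P(Robot arm uncommanded motion) ≈ 0.6662.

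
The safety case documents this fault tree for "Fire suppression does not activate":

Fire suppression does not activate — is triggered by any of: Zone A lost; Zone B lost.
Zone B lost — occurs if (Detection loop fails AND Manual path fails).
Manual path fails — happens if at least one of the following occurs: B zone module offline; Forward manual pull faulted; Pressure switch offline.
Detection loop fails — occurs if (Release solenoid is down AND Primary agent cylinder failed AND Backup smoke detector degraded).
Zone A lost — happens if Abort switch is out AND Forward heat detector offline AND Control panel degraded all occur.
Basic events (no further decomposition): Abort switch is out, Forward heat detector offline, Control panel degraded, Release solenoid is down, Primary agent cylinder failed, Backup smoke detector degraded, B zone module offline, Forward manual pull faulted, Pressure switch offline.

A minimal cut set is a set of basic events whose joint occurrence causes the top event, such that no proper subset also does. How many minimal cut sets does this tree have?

Zone A lost [AND]: one cut set from each child combined → 1 × 1 × 1 = 1 cut set(s).
Detection loop fails [AND]: one cut set from each child combined → 1 × 1 × 1 = 1 cut set(s).
Manual path fails [OR]: union of children's cut sets → 3 cut set(s).
Zone B lost [AND]: one cut set from each child combined → 1 × 3 = 3 cut set(s).
Fire suppression does not activate [OR]: union of children's cut sets → 4 cut set(s).
Minimal cut sets: {Abort switch is out, Control panel degraded, Forward heat detector offline}; {B zone module offline, Backup smoke detector degraded, Primary agent cylinder failed, Release solenoid is down}; {Backup smoke detector degraded, Forward manual pull faulted, Primary agent cylinder failed, Release solenoid is down}; {Backup smoke detector degraded, Pressure switch offline, Primary agent cylinder failed, Release solenoid is down}.

4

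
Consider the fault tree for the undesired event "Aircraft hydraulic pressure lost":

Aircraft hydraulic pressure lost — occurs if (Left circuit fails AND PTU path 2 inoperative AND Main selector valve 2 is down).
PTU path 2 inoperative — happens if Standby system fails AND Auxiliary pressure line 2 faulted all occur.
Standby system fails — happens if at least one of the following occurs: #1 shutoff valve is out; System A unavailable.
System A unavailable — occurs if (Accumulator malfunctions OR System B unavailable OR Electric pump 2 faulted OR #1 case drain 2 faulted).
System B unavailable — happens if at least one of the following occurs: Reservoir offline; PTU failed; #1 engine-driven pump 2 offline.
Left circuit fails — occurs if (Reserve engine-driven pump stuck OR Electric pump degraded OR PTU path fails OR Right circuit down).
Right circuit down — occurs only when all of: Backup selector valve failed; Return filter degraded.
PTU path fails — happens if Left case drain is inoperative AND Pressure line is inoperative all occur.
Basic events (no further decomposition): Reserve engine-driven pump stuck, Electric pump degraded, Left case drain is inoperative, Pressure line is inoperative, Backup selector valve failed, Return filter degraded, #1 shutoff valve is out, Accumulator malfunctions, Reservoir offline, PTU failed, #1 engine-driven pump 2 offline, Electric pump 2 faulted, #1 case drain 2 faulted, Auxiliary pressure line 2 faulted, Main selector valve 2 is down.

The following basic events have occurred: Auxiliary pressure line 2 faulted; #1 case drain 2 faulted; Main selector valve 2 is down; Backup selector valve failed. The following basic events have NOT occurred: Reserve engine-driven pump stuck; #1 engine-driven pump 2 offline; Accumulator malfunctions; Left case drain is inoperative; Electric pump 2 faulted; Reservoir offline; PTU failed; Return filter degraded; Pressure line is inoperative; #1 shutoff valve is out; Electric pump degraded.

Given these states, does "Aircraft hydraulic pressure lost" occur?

PTU path fails [AND]: Left case drain is inoperative=not, Pressure line is inoperative=not → not all inputs occur → does not occur.
Right circuit down [AND]: Backup selector valve failed=occurs, Return filter degraded=not → not all inputs occur → does not occur.
Left circuit fails [OR]: Reserve engine-driven pump stuck=not, Electric pump degraded=not, PTU path fails=not, Right circuit down=not → no input occurs → does not occur.
System B unavailable [OR]: Reservoir offline=not, PTU failed=not, #1 engine-driven pump 2 offline=not → no input occurs → does not occur.
System A unavailable [OR]: Accumulator malfunctions=not, System B unavailable=not, Electric pump 2 faulted=not, #1 case drain 2 faulted=occurs → at least one input occurs → occurs.
Standby system fails [OR]: #1 shutoff valve is out=not, System A unavailable=occurs → at least one input occurs → occurs.
PTU path 2 inoperative [AND]: Standby system fails=occurs, Auxiliary pressure line 2 faulted=occurs → all inputs occur → occurs.
Aircraft hydraulic pressure lost [AND]: Left circuit fails=not, PTU path 2 inoperative=occurs, Main selector valve 2 is down=occurs → not all inputs occur → does not occur.

No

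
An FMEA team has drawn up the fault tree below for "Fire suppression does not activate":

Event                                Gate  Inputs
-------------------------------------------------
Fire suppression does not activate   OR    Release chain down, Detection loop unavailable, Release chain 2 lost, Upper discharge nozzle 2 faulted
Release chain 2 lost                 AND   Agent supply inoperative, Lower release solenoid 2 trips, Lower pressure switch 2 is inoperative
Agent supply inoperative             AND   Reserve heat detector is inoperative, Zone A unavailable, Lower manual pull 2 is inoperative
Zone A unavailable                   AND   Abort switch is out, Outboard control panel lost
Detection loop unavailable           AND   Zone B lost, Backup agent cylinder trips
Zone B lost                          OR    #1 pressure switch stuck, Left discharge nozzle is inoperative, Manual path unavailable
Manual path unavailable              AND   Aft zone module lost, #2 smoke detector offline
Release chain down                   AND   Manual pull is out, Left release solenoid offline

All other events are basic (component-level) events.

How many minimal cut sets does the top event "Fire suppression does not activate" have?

Release chain down [AND]: one cut set from each child combined → 1 × 1 = 1 cut set(s).
Manual path unavailable [AND]: one cut set from each child combined → 1 × 1 = 1 cut set(s).
Zone B lost [OR]: union of children's cut sets → 3 cut set(s).
Detection loop unavailable [AND]: one cut set from each child combined → 3 × 1 = 3 cut set(s).
Zone A unavailable [AND]: one cut set from each child combined → 1 × 1 = 1 cut set(s).
Agent supply inoperative [AND]: one cut set from each child combined → 1 × 1 × 1 = 1 cut set(s).
Release chain 2 lost [AND]: one cut set from each child combined → 1 × 1 × 1 = 1 cut set(s).
Fire suppression does not activate [OR]: union of children's cut sets → 6 cut set(s).
Minimal cut sets: {Left release solenoid offline, Manual pull is out}; {#1 pressure switch stuck, Backup agent cylinder trips}; {Backup agent cylinder trips, Left discharge nozzle is inoperative}; {#2 smoke detector offline, Aft zone module lost, Backup agent cylinder trips}; {Abort switch is out, Lower manual pull 2 is inoperative, Lower pressure switch 2 is inoperative, Lower release solenoid 2 trips, Outboard control panel lost, Reserve heat detector is inoperative}; {Upper discharge nozzle 2 faulted}.

6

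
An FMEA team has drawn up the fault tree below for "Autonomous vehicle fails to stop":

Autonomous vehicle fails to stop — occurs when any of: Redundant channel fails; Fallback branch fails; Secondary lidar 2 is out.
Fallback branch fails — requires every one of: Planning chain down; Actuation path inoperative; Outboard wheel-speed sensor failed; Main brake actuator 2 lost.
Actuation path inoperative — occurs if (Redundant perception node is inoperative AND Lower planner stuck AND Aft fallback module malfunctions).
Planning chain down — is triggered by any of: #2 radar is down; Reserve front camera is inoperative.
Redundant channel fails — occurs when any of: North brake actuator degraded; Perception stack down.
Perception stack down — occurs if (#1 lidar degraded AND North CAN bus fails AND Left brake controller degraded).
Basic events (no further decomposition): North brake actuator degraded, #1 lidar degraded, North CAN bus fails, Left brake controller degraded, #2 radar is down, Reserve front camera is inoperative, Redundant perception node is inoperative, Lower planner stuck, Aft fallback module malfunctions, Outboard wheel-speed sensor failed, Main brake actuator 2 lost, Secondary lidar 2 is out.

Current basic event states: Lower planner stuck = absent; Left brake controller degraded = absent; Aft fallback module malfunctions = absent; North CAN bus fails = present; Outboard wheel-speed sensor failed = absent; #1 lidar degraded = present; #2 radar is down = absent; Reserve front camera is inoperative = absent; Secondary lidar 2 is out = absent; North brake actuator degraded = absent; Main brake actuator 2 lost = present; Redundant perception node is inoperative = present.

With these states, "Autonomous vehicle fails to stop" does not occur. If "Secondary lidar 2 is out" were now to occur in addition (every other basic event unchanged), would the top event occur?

Yes

Counterfactual: set "Secondary lidar 2 is out" to occurred.
Perception stack down [AND]: #1 lidar degraded=occurs, North CAN bus fails=occurs, Left brake controller degraded=not → not all inputs occur → does not occur.
Redundant channel fails [OR]: North brake actuator degraded=not, Perception stack down=not → no input occurs → does not occur.
Planning chain down [OR]: #2 radar is down=not, Reserve front camera is inoperative=not → no input occurs → does not occur.
Actuation path inoperative [AND]: Redundant perception node is inoperative=occurs, Lower planner stuck=not, Aft fallback module malfunctions=not → not all inputs occur → does not occur.
Fallback branch fails [AND]: Planning chain down=not, Actuation path inoperative=not, Outboard wheel-speed sensor failed=not, Main brake actuator 2 lost=occurs → not all inputs occur → does not occur.
Autonomous vehicle fails to stop [OR]: Redundant channel fails=not, Fallback branch fails=not, Secondary lidar 2 is out=occurs → at least one input occurs → occurs.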